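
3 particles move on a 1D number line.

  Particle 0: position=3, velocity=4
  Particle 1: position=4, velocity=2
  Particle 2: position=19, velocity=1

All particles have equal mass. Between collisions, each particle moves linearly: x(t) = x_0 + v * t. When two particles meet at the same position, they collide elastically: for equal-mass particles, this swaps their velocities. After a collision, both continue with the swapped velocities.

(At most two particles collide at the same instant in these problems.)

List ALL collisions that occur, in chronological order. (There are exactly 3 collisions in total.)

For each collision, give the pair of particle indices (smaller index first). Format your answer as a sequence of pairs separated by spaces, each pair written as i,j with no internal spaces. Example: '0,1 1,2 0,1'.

Answer: 0,1 1,2 0,1

Derivation:
Collision at t=1/2: particles 0 and 1 swap velocities; positions: p0=5 p1=5 p2=39/2; velocities now: v0=2 v1=4 v2=1
Collision at t=16/3: particles 1 and 2 swap velocities; positions: p0=44/3 p1=73/3 p2=73/3; velocities now: v0=2 v1=1 v2=4
Collision at t=15: particles 0 and 1 swap velocities; positions: p0=34 p1=34 p2=63; velocities now: v0=1 v1=2 v2=4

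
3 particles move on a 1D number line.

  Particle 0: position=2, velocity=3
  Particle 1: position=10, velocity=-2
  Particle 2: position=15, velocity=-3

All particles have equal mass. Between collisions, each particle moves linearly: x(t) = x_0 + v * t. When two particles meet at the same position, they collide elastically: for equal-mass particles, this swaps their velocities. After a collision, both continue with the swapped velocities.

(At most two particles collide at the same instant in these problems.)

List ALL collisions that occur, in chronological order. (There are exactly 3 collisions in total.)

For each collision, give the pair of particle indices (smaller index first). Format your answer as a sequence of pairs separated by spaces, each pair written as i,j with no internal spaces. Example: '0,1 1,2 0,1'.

Answer: 0,1 1,2 0,1

Derivation:
Collision at t=8/5: particles 0 and 1 swap velocities; positions: p0=34/5 p1=34/5 p2=51/5; velocities now: v0=-2 v1=3 v2=-3
Collision at t=13/6: particles 1 and 2 swap velocities; positions: p0=17/3 p1=17/2 p2=17/2; velocities now: v0=-2 v1=-3 v2=3
Collision at t=5: particles 0 and 1 swap velocities; positions: p0=0 p1=0 p2=17; velocities now: v0=-3 v1=-2 v2=3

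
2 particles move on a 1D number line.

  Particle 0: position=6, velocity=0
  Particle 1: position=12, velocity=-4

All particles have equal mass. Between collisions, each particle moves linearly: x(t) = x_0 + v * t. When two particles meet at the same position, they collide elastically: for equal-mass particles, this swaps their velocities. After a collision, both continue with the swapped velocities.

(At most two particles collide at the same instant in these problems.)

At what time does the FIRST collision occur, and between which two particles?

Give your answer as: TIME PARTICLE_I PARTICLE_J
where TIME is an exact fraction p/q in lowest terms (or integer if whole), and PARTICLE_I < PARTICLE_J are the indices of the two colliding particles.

Pair (0,1): pos 6,12 vel 0,-4 -> gap=6, closing at 4/unit, collide at t=3/2
Earliest collision: t=3/2 between 0 and 1

Answer: 3/2 0 1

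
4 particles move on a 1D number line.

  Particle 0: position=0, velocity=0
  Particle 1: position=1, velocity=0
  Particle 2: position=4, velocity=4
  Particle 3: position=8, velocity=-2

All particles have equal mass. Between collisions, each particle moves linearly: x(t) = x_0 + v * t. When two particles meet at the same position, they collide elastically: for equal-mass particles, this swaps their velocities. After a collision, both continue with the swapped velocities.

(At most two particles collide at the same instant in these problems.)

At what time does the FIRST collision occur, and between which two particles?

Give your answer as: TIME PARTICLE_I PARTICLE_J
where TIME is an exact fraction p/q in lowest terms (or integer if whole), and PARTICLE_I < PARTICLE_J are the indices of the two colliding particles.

Answer: 2/3 2 3

Derivation:
Pair (0,1): pos 0,1 vel 0,0 -> not approaching (rel speed 0 <= 0)
Pair (1,2): pos 1,4 vel 0,4 -> not approaching (rel speed -4 <= 0)
Pair (2,3): pos 4,8 vel 4,-2 -> gap=4, closing at 6/unit, collide at t=2/3
Earliest collision: t=2/3 between 2 and 3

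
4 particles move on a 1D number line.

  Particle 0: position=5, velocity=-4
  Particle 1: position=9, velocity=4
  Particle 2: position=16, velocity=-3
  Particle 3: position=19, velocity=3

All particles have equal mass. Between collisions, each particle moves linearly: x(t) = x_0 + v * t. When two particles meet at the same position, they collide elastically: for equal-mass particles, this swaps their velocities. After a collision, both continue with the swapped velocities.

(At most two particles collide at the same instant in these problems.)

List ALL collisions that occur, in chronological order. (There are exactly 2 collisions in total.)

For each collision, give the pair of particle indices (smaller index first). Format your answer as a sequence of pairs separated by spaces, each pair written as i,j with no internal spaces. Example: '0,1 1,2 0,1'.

Answer: 1,2 2,3

Derivation:
Collision at t=1: particles 1 and 2 swap velocities; positions: p0=1 p1=13 p2=13 p3=22; velocities now: v0=-4 v1=-3 v2=4 v3=3
Collision at t=10: particles 2 and 3 swap velocities; positions: p0=-35 p1=-14 p2=49 p3=49; velocities now: v0=-4 v1=-3 v2=3 v3=4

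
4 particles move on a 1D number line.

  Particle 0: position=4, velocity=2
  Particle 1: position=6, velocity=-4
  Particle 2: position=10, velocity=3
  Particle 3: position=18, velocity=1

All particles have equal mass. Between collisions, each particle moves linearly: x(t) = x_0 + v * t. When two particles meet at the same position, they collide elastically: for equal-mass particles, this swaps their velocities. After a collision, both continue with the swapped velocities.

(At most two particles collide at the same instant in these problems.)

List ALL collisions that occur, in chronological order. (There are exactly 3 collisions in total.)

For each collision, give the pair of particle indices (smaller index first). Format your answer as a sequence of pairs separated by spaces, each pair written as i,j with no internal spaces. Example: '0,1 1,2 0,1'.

Answer: 0,1 2,3 1,2

Derivation:
Collision at t=1/3: particles 0 and 1 swap velocities; positions: p0=14/3 p1=14/3 p2=11 p3=55/3; velocities now: v0=-4 v1=2 v2=3 v3=1
Collision at t=4: particles 2 and 3 swap velocities; positions: p0=-10 p1=12 p2=22 p3=22; velocities now: v0=-4 v1=2 v2=1 v3=3
Collision at t=14: particles 1 and 2 swap velocities; positions: p0=-50 p1=32 p2=32 p3=52; velocities now: v0=-4 v1=1 v2=2 v3=3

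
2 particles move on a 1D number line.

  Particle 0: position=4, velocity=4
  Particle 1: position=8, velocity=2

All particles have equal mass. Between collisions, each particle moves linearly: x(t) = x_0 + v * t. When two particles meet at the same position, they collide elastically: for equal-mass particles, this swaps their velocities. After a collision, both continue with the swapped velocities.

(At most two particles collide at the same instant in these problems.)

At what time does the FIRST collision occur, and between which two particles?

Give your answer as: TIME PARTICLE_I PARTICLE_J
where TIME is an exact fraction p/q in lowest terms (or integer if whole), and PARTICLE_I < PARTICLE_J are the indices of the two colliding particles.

Pair (0,1): pos 4,8 vel 4,2 -> gap=4, closing at 2/unit, collide at t=2
Earliest collision: t=2 between 0 and 1

Answer: 2 0 1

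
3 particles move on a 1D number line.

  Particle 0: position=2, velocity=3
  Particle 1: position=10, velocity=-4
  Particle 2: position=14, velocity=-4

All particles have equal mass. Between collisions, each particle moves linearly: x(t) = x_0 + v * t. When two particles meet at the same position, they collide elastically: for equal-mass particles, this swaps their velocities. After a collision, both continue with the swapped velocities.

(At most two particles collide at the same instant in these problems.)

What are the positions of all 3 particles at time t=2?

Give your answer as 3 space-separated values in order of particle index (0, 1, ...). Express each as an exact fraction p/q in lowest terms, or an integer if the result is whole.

Collision at t=8/7: particles 0 and 1 swap velocities; positions: p0=38/7 p1=38/7 p2=66/7; velocities now: v0=-4 v1=3 v2=-4
Collision at t=12/7: particles 1 and 2 swap velocities; positions: p0=22/7 p1=50/7 p2=50/7; velocities now: v0=-4 v1=-4 v2=3
Advance to t=2 (no further collisions before then); velocities: v0=-4 v1=-4 v2=3; positions = 2 6 8

Answer: 2 6 8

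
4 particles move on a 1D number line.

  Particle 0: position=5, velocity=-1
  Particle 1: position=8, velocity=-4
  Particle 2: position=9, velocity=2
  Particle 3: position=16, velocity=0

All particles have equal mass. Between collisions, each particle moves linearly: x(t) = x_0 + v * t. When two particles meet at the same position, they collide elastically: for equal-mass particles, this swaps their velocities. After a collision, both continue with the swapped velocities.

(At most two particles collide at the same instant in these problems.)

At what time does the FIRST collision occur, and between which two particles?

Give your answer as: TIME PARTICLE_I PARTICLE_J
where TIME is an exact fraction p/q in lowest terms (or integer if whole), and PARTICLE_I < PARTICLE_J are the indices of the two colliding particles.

Pair (0,1): pos 5,8 vel -1,-4 -> gap=3, closing at 3/unit, collide at t=1
Pair (1,2): pos 8,9 vel -4,2 -> not approaching (rel speed -6 <= 0)
Pair (2,3): pos 9,16 vel 2,0 -> gap=7, closing at 2/unit, collide at t=7/2
Earliest collision: t=1 between 0 and 1

Answer: 1 0 1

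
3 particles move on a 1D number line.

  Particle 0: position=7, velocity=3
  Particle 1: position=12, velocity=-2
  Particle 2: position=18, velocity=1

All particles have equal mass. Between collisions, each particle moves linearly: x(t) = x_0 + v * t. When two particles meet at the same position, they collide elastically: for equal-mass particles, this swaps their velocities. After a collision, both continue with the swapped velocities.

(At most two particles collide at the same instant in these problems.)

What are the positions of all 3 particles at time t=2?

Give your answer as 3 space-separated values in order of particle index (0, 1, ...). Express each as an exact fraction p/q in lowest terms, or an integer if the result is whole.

Collision at t=1: particles 0 and 1 swap velocities; positions: p0=10 p1=10 p2=19; velocities now: v0=-2 v1=3 v2=1
Advance to t=2 (no further collisions before then); velocities: v0=-2 v1=3 v2=1; positions = 8 13 20

Answer: 8 13 20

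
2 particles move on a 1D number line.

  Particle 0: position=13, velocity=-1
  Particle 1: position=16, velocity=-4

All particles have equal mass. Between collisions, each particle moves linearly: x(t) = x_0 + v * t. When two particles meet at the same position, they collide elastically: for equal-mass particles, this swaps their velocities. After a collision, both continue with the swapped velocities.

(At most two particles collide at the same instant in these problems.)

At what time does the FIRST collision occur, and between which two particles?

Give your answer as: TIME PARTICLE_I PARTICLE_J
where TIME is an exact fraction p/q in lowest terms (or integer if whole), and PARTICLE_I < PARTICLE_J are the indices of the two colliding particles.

Answer: 1 0 1

Derivation:
Pair (0,1): pos 13,16 vel -1,-4 -> gap=3, closing at 3/unit, collide at t=1
Earliest collision: t=1 between 0 and 1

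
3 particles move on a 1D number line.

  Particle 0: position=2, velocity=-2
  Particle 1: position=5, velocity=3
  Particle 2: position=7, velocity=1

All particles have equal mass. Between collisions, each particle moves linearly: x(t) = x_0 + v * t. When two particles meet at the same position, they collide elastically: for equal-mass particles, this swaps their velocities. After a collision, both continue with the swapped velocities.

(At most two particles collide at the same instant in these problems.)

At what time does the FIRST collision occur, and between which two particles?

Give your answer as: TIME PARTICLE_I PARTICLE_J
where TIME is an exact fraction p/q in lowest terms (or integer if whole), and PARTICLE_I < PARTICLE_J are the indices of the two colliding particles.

Answer: 1 1 2

Derivation:
Pair (0,1): pos 2,5 vel -2,3 -> not approaching (rel speed -5 <= 0)
Pair (1,2): pos 5,7 vel 3,1 -> gap=2, closing at 2/unit, collide at t=1
Earliest collision: t=1 between 1 and 2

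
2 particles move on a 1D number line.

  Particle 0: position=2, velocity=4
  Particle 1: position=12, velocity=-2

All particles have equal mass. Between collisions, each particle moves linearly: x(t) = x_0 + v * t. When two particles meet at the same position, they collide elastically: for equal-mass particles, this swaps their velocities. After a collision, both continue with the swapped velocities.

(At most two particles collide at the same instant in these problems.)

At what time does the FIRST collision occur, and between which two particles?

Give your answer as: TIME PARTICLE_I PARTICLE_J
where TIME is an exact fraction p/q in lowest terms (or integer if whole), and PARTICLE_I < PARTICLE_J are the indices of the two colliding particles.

Answer: 5/3 0 1

Derivation:
Pair (0,1): pos 2,12 vel 4,-2 -> gap=10, closing at 6/unit, collide at t=5/3
Earliest collision: t=5/3 between 0 and 1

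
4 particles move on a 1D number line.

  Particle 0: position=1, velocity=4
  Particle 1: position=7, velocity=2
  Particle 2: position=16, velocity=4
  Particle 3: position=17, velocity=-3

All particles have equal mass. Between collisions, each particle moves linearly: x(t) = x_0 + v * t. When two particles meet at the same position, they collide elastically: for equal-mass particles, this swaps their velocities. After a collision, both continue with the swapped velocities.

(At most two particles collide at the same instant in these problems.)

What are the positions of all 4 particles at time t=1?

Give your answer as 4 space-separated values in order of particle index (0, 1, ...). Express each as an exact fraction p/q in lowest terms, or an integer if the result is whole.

Answer: 5 9 14 20

Derivation:
Collision at t=1/7: particles 2 and 3 swap velocities; positions: p0=11/7 p1=51/7 p2=116/7 p3=116/7; velocities now: v0=4 v1=2 v2=-3 v3=4
Advance to t=1 (no further collisions before then); velocities: v0=4 v1=2 v2=-3 v3=4; positions = 5 9 14 20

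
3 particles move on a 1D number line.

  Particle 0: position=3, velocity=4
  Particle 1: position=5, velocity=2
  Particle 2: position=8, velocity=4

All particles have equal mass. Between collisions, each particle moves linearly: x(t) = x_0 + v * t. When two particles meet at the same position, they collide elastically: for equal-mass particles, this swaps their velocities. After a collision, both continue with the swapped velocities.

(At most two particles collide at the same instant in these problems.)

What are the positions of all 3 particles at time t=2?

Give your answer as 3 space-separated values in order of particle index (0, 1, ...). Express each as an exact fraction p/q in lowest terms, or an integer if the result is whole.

Answer: 9 11 16

Derivation:
Collision at t=1: particles 0 and 1 swap velocities; positions: p0=7 p1=7 p2=12; velocities now: v0=2 v1=4 v2=4
Advance to t=2 (no further collisions before then); velocities: v0=2 v1=4 v2=4; positions = 9 11 16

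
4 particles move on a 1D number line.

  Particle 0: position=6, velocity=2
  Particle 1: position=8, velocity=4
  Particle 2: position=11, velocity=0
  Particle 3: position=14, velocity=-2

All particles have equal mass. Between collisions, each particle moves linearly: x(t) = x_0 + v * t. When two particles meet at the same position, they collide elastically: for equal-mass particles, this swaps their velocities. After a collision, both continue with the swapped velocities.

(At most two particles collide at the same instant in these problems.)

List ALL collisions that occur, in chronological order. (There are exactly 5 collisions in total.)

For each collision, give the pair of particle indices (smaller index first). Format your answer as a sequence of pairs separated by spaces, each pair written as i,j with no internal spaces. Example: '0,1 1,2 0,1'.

Collision at t=3/4: particles 1 and 2 swap velocities; positions: p0=15/2 p1=11 p2=11 p3=25/2; velocities now: v0=2 v1=0 v2=4 v3=-2
Collision at t=1: particles 2 and 3 swap velocities; positions: p0=8 p1=11 p2=12 p3=12; velocities now: v0=2 v1=0 v2=-2 v3=4
Collision at t=3/2: particles 1 and 2 swap velocities; positions: p0=9 p1=11 p2=11 p3=14; velocities now: v0=2 v1=-2 v2=0 v3=4
Collision at t=2: particles 0 and 1 swap velocities; positions: p0=10 p1=10 p2=11 p3=16; velocities now: v0=-2 v1=2 v2=0 v3=4
Collision at t=5/2: particles 1 and 2 swap velocities; positions: p0=9 p1=11 p2=11 p3=18; velocities now: v0=-2 v1=0 v2=2 v3=4

Answer: 1,2 2,3 1,2 0,1 1,2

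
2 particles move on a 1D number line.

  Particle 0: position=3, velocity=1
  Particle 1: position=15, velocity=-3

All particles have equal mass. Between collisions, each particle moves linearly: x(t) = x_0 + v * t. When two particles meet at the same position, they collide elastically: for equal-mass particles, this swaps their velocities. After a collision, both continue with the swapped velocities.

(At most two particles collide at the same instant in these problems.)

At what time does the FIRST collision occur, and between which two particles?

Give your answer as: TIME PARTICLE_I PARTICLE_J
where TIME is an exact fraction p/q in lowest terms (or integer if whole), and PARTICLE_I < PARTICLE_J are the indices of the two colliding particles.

Answer: 3 0 1

Derivation:
Pair (0,1): pos 3,15 vel 1,-3 -> gap=12, closing at 4/unit, collide at t=3
Earliest collision: t=3 between 0 and 1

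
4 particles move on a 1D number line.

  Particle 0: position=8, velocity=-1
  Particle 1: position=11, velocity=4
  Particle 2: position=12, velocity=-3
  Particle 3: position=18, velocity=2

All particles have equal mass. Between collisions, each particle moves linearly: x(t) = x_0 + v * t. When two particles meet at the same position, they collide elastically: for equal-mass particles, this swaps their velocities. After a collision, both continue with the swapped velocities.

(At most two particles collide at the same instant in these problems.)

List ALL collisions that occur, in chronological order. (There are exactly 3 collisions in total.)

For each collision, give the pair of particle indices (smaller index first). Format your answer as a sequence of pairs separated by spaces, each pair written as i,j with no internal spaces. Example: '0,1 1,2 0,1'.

Collision at t=1/7: particles 1 and 2 swap velocities; positions: p0=55/7 p1=81/7 p2=81/7 p3=128/7; velocities now: v0=-1 v1=-3 v2=4 v3=2
Collision at t=2: particles 0 and 1 swap velocities; positions: p0=6 p1=6 p2=19 p3=22; velocities now: v0=-3 v1=-1 v2=4 v3=2
Collision at t=7/2: particles 2 and 3 swap velocities; positions: p0=3/2 p1=9/2 p2=25 p3=25; velocities now: v0=-3 v1=-1 v2=2 v3=4

Answer: 1,2 0,1 2,3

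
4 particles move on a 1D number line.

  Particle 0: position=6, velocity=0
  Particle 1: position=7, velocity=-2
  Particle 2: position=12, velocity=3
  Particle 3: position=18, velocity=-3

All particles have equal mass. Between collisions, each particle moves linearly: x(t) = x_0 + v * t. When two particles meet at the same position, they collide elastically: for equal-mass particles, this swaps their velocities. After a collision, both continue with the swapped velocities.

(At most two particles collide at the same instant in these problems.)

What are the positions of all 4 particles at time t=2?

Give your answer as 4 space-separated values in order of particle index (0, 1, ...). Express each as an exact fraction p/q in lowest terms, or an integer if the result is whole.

Collision at t=1/2: particles 0 and 1 swap velocities; positions: p0=6 p1=6 p2=27/2 p3=33/2; velocities now: v0=-2 v1=0 v2=3 v3=-3
Collision at t=1: particles 2 and 3 swap velocities; positions: p0=5 p1=6 p2=15 p3=15; velocities now: v0=-2 v1=0 v2=-3 v3=3
Advance to t=2 (no further collisions before then); velocities: v0=-2 v1=0 v2=-3 v3=3; positions = 3 6 12 18

Answer: 3 6 12 18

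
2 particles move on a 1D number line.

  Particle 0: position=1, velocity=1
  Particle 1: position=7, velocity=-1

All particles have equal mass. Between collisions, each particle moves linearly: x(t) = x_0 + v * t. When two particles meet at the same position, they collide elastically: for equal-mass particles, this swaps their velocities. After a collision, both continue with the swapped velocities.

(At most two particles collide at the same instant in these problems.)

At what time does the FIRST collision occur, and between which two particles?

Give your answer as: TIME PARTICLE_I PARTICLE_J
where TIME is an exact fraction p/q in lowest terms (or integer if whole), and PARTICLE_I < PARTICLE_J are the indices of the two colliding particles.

Pair (0,1): pos 1,7 vel 1,-1 -> gap=6, closing at 2/unit, collide at t=3
Earliest collision: t=3 between 0 and 1

Answer: 3 0 1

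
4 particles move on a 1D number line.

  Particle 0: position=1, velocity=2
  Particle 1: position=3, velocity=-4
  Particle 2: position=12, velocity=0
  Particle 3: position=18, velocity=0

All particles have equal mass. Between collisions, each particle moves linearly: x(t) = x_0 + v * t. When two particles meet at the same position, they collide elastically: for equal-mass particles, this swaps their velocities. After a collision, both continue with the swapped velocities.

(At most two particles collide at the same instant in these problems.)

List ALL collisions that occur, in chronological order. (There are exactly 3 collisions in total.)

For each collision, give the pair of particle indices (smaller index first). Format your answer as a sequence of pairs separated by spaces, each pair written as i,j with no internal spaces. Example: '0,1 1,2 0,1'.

Collision at t=1/3: particles 0 and 1 swap velocities; positions: p0=5/3 p1=5/3 p2=12 p3=18; velocities now: v0=-4 v1=2 v2=0 v3=0
Collision at t=11/2: particles 1 and 2 swap velocities; positions: p0=-19 p1=12 p2=12 p3=18; velocities now: v0=-4 v1=0 v2=2 v3=0
Collision at t=17/2: particles 2 and 3 swap velocities; positions: p0=-31 p1=12 p2=18 p3=18; velocities now: v0=-4 v1=0 v2=0 v3=2

Answer: 0,1 1,2 2,3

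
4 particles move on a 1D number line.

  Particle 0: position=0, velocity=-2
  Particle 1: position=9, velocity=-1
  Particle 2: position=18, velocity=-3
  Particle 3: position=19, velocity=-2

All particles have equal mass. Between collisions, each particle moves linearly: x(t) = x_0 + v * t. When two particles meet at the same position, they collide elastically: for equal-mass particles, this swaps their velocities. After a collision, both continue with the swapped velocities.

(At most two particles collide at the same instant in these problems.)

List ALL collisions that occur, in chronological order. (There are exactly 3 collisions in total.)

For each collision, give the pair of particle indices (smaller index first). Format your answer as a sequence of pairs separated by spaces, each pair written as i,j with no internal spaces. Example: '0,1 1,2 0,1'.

Collision at t=9/2: particles 1 and 2 swap velocities; positions: p0=-9 p1=9/2 p2=9/2 p3=10; velocities now: v0=-2 v1=-3 v2=-1 v3=-2
Collision at t=10: particles 2 and 3 swap velocities; positions: p0=-20 p1=-12 p2=-1 p3=-1; velocities now: v0=-2 v1=-3 v2=-2 v3=-1
Collision at t=18: particles 0 and 1 swap velocities; positions: p0=-36 p1=-36 p2=-17 p3=-9; velocities now: v0=-3 v1=-2 v2=-2 v3=-1

Answer: 1,2 2,3 0,1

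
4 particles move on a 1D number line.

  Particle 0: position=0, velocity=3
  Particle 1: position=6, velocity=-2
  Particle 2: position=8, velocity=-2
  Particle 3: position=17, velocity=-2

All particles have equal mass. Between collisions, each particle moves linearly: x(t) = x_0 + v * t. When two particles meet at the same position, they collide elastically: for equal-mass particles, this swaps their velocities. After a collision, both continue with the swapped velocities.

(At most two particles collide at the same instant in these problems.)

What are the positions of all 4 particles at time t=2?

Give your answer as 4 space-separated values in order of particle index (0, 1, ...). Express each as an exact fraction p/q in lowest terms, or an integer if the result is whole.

Answer: 2 4 6 13

Derivation:
Collision at t=6/5: particles 0 and 1 swap velocities; positions: p0=18/5 p1=18/5 p2=28/5 p3=73/5; velocities now: v0=-2 v1=3 v2=-2 v3=-2
Collision at t=8/5: particles 1 and 2 swap velocities; positions: p0=14/5 p1=24/5 p2=24/5 p3=69/5; velocities now: v0=-2 v1=-2 v2=3 v3=-2
Advance to t=2 (no further collisions before then); velocities: v0=-2 v1=-2 v2=3 v3=-2; positions = 2 4 6 13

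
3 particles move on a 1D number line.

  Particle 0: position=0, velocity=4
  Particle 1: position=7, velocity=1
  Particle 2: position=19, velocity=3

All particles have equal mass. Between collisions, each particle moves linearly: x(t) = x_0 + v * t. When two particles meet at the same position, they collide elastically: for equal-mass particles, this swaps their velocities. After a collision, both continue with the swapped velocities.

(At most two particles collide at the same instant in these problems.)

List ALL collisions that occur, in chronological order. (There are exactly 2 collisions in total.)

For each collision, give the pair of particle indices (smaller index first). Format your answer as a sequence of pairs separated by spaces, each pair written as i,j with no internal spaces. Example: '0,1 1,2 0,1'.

Answer: 0,1 1,2

Derivation:
Collision at t=7/3: particles 0 and 1 swap velocities; positions: p0=28/3 p1=28/3 p2=26; velocities now: v0=1 v1=4 v2=3
Collision at t=19: particles 1 and 2 swap velocities; positions: p0=26 p1=76 p2=76; velocities now: v0=1 v1=3 v2=4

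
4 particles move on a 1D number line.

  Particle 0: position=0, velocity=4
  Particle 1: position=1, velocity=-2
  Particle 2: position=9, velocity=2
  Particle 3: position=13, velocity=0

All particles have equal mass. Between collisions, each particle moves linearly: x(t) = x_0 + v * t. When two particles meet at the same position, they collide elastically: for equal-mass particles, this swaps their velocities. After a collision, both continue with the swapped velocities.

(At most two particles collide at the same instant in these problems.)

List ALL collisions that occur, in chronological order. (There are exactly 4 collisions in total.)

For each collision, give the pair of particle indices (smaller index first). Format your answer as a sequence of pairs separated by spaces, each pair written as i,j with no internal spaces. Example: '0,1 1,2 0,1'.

Answer: 0,1 2,3 1,2 2,3

Derivation:
Collision at t=1/6: particles 0 and 1 swap velocities; positions: p0=2/3 p1=2/3 p2=28/3 p3=13; velocities now: v0=-2 v1=4 v2=2 v3=0
Collision at t=2: particles 2 and 3 swap velocities; positions: p0=-3 p1=8 p2=13 p3=13; velocities now: v0=-2 v1=4 v2=0 v3=2
Collision at t=13/4: particles 1 and 2 swap velocities; positions: p0=-11/2 p1=13 p2=13 p3=31/2; velocities now: v0=-2 v1=0 v2=4 v3=2
Collision at t=9/2: particles 2 and 3 swap velocities; positions: p0=-8 p1=13 p2=18 p3=18; velocities now: v0=-2 v1=0 v2=2 v3=4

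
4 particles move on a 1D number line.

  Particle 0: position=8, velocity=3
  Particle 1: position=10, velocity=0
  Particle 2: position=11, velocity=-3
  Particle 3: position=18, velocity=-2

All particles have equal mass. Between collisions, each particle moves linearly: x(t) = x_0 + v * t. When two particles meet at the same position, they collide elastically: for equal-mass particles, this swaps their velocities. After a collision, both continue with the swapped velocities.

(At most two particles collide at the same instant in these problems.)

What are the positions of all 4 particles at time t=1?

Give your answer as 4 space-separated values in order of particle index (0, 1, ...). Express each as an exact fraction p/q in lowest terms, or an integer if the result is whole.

Answer: 8 10 11 16

Derivation:
Collision at t=1/3: particles 1 and 2 swap velocities; positions: p0=9 p1=10 p2=10 p3=52/3; velocities now: v0=3 v1=-3 v2=0 v3=-2
Collision at t=1/2: particles 0 and 1 swap velocities; positions: p0=19/2 p1=19/2 p2=10 p3=17; velocities now: v0=-3 v1=3 v2=0 v3=-2
Collision at t=2/3: particles 1 and 2 swap velocities; positions: p0=9 p1=10 p2=10 p3=50/3; velocities now: v0=-3 v1=0 v2=3 v3=-2
Advance to t=1 (no further collisions before then); velocities: v0=-3 v1=0 v2=3 v3=-2; positions = 8 10 11 16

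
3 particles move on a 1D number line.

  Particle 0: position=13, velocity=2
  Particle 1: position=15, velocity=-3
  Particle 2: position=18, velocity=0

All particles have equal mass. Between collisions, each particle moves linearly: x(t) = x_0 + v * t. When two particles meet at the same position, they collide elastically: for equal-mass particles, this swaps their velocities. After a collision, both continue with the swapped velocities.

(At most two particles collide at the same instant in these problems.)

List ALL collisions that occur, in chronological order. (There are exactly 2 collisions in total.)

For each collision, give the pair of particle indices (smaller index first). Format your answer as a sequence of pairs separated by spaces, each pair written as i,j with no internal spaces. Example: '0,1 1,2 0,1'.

Answer: 0,1 1,2

Derivation:
Collision at t=2/5: particles 0 and 1 swap velocities; positions: p0=69/5 p1=69/5 p2=18; velocities now: v0=-3 v1=2 v2=0
Collision at t=5/2: particles 1 and 2 swap velocities; positions: p0=15/2 p1=18 p2=18; velocities now: v0=-3 v1=0 v2=2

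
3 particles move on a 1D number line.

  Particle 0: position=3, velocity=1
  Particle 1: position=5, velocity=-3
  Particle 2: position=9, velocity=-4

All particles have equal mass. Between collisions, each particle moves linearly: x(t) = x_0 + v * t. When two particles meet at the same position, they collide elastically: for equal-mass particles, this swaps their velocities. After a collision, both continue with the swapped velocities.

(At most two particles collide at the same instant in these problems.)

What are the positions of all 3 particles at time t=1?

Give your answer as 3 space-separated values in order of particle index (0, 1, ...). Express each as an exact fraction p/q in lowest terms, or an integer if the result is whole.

Collision at t=1/2: particles 0 and 1 swap velocities; positions: p0=7/2 p1=7/2 p2=7; velocities now: v0=-3 v1=1 v2=-4
Advance to t=1 (no further collisions before then); velocities: v0=-3 v1=1 v2=-4; positions = 2 4 5

Answer: 2 4 5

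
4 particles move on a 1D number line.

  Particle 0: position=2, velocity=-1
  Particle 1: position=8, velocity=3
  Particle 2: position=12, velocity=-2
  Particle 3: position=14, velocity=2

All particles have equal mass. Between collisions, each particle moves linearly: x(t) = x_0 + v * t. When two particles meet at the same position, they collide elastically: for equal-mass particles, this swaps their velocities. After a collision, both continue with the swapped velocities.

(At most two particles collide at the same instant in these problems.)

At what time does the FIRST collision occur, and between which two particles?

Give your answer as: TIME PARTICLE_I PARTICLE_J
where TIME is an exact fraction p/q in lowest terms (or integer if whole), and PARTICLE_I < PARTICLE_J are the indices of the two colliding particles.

Pair (0,1): pos 2,8 vel -1,3 -> not approaching (rel speed -4 <= 0)
Pair (1,2): pos 8,12 vel 3,-2 -> gap=4, closing at 5/unit, collide at t=4/5
Pair (2,3): pos 12,14 vel -2,2 -> not approaching (rel speed -4 <= 0)
Earliest collision: t=4/5 between 1 and 2

Answer: 4/5 1 2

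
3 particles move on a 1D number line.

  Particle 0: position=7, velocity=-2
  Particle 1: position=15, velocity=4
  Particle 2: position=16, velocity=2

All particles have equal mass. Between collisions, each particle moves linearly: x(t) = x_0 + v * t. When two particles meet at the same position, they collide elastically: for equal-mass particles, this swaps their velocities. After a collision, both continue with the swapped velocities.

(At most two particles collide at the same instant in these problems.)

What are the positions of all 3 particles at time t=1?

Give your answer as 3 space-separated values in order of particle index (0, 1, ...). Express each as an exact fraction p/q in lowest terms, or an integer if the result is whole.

Collision at t=1/2: particles 1 and 2 swap velocities; positions: p0=6 p1=17 p2=17; velocities now: v0=-2 v1=2 v2=4
Advance to t=1 (no further collisions before then); velocities: v0=-2 v1=2 v2=4; positions = 5 18 19

Answer: 5 18 19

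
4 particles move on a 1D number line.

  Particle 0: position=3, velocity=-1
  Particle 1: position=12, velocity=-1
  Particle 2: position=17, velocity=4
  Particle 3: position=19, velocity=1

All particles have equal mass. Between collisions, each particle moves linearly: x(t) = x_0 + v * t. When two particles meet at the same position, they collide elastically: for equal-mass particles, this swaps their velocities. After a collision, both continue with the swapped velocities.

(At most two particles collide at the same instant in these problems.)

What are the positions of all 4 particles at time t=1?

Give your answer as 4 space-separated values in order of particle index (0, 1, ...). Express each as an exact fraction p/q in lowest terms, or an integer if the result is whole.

Collision at t=2/3: particles 2 and 3 swap velocities; positions: p0=7/3 p1=34/3 p2=59/3 p3=59/3; velocities now: v0=-1 v1=-1 v2=1 v3=4
Advance to t=1 (no further collisions before then); velocities: v0=-1 v1=-1 v2=1 v3=4; positions = 2 11 20 21

Answer: 2 11 20 21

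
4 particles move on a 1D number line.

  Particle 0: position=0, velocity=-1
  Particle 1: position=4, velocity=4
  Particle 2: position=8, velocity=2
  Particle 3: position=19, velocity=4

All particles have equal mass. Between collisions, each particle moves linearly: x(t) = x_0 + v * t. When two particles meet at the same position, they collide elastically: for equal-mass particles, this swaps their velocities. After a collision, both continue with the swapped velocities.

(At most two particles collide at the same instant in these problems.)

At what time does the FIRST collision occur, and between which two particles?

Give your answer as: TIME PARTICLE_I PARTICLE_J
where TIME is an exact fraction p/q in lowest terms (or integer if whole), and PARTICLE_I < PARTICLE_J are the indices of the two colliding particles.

Pair (0,1): pos 0,4 vel -1,4 -> not approaching (rel speed -5 <= 0)
Pair (1,2): pos 4,8 vel 4,2 -> gap=4, closing at 2/unit, collide at t=2
Pair (2,3): pos 8,19 vel 2,4 -> not approaching (rel speed -2 <= 0)
Earliest collision: t=2 between 1 and 2

Answer: 2 1 2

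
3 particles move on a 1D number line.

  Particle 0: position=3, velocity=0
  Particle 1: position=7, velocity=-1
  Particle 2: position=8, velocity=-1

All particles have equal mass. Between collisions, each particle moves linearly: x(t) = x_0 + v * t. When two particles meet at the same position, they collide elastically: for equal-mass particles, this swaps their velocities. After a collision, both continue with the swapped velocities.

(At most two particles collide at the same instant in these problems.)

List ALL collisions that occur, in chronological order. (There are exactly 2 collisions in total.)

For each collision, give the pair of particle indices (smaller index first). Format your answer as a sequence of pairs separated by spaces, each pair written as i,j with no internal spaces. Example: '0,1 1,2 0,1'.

Collision at t=4: particles 0 and 1 swap velocities; positions: p0=3 p1=3 p2=4; velocities now: v0=-1 v1=0 v2=-1
Collision at t=5: particles 1 and 2 swap velocities; positions: p0=2 p1=3 p2=3; velocities now: v0=-1 v1=-1 v2=0

Answer: 0,1 1,2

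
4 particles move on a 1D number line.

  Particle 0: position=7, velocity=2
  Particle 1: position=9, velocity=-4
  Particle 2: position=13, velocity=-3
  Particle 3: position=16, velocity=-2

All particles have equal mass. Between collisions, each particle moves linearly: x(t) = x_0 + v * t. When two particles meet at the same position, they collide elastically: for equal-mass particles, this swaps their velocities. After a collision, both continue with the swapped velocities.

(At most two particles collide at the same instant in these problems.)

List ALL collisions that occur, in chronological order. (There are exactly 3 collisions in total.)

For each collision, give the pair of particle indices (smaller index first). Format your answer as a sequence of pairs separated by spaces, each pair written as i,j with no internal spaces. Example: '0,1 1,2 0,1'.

Answer: 0,1 1,2 2,3

Derivation:
Collision at t=1/3: particles 0 and 1 swap velocities; positions: p0=23/3 p1=23/3 p2=12 p3=46/3; velocities now: v0=-4 v1=2 v2=-3 v3=-2
Collision at t=6/5: particles 1 and 2 swap velocities; positions: p0=21/5 p1=47/5 p2=47/5 p3=68/5; velocities now: v0=-4 v1=-3 v2=2 v3=-2
Collision at t=9/4: particles 2 and 3 swap velocities; positions: p0=0 p1=25/4 p2=23/2 p3=23/2; velocities now: v0=-4 v1=-3 v2=-2 v3=2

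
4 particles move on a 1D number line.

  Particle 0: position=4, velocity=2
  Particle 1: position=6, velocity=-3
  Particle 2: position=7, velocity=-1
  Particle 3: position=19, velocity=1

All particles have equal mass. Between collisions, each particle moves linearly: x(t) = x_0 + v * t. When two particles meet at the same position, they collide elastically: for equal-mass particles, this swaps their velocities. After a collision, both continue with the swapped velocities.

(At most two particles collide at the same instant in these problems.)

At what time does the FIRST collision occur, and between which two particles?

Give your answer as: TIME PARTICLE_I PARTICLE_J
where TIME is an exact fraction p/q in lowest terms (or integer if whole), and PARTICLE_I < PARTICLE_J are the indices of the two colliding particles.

Answer: 2/5 0 1

Derivation:
Pair (0,1): pos 4,6 vel 2,-3 -> gap=2, closing at 5/unit, collide at t=2/5
Pair (1,2): pos 6,7 vel -3,-1 -> not approaching (rel speed -2 <= 0)
Pair (2,3): pos 7,19 vel -1,1 -> not approaching (rel speed -2 <= 0)
Earliest collision: t=2/5 between 0 and 1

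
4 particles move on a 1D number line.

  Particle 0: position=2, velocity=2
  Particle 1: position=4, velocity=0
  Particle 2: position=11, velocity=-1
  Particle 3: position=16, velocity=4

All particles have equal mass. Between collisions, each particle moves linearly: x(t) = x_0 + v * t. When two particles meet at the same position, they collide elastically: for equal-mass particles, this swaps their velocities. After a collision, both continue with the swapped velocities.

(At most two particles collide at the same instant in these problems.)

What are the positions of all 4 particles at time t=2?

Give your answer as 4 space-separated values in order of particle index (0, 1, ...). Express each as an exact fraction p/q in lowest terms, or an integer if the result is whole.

Answer: 4 6 9 24

Derivation:
Collision at t=1: particles 0 and 1 swap velocities; positions: p0=4 p1=4 p2=10 p3=20; velocities now: v0=0 v1=2 v2=-1 v3=4
Advance to t=2 (no further collisions before then); velocities: v0=0 v1=2 v2=-1 v3=4; positions = 4 6 9 24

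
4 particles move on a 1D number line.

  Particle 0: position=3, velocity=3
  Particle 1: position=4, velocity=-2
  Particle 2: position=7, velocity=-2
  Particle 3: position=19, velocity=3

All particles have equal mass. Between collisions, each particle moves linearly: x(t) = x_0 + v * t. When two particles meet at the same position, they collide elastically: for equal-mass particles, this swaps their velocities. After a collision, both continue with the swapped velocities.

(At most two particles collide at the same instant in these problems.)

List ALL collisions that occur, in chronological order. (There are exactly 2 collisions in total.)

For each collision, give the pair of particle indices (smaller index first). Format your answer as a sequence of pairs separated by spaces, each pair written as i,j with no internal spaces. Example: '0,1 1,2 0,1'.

Answer: 0,1 1,2

Derivation:
Collision at t=1/5: particles 0 and 1 swap velocities; positions: p0=18/5 p1=18/5 p2=33/5 p3=98/5; velocities now: v0=-2 v1=3 v2=-2 v3=3
Collision at t=4/5: particles 1 and 2 swap velocities; positions: p0=12/5 p1=27/5 p2=27/5 p3=107/5; velocities now: v0=-2 v1=-2 v2=3 v3=3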